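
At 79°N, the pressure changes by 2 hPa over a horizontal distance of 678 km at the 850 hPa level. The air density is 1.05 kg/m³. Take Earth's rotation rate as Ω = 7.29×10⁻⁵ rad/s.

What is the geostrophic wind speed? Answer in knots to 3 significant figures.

Coriolis parameter at 79°N:
f = 2Ω sin φ = 2 × 7.29×10⁻⁵ × sin 79° = 1.43×10⁻⁴ s⁻¹
Pressure gradient: |∂P/∂n| = 200 Pa / 678000 m = 2.95×10⁻⁴ Pa/m
Geostrophic balance (pressure-gradient force = Coriolis force):
V_g = (1/(fρ)) |∂P/∂n| = 2.95×10⁻⁴ / (1.43×10⁻⁴ × 1.05) = 1.96 m/s
Converting: 1.96 m/s × 1.944 = 3.82 knots

3.82 knots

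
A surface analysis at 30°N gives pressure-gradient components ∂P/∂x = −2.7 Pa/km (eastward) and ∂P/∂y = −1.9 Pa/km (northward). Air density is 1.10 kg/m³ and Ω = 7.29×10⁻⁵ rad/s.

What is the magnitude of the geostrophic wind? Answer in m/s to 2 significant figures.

41 m/s

Coriolis parameter at 30°N:
f = 2Ω sin φ = 2 × 7.29×10⁻⁵ × sin 30° = 7.29×10⁻⁵ s⁻¹
Component geostrophic relations (x east, y north):
u_g = −(1/(fρ)) ∂P/∂y,  v_g = (1/(fρ)) ∂P/∂x
u_g = −(−1.9×10⁻³)/(7.29×10⁻⁵ × 1.10) = 23.7 m/s;  v_g = (−2.7×10⁻³)/(7.29×10⁻⁵ × 1.10) = −33.7 m/s
|V_g| = √(u_g² + v_g²) = 41.2 m/s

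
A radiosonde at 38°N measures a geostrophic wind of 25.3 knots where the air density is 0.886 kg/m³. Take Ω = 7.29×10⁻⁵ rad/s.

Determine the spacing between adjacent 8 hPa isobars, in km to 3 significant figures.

773 km

Coriolis parameter at 38°N:
f = 2Ω sin φ = 2 × 7.29×10⁻⁵ × sin 38° = 8.98×10⁻⁵ s⁻¹
Wind speed in SI: 25.3 knots = 13.0 m/s
Geostrophic balance rearranged: |∂P/∂n| = f ρ V_g
|∂P/∂n| = 8.98×10⁻⁵ × 0.886 × 13.0 = 1.04×10⁻³ Pa/m
Isobar spacing: Δn = ΔP/|∂P/∂n| = 800 Pa / 1.04×10⁻³ Pa/m = 772855 m ≈ 773 km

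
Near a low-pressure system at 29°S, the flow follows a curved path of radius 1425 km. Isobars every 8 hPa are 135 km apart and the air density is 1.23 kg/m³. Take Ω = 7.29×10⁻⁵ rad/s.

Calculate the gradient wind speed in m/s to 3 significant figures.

Coriolis parameter at 29°S:
f = 2Ω sin φ = 2 × 7.29×10⁻⁵ × sin 29° = 7.07×10⁻⁵ s⁻¹
Pressure gradient: |∂P/∂n| = 800 Pa / 135000 m = 5.93×10⁻³ Pa/m
Geostrophic speed: V_g = |∂P/∂n|/(fρ) = 5.93×10⁻³/(7.07×10⁻⁵ × 1.23) = 68.2 m/s
Around a low, centrifugal force acts outward with Coriolis, so pressure-gradient force balances both:
(1/ρ)|∂P/∂n| = fV + V²/R  →  V² + fR·V − fR·V_g = 0
With fR = 7.07×10⁻⁵ × 1425×10³ m = 101 m/s:
V = [−fR + √((fR)² + 4 fR V_g)]/2 = [−101 + √(101² + 4×101×68.2)]/2 = 46.6 m/s
Subgeostrophic (V < V_g = 68.2 m/s), as expected around a low.

46.6 m/s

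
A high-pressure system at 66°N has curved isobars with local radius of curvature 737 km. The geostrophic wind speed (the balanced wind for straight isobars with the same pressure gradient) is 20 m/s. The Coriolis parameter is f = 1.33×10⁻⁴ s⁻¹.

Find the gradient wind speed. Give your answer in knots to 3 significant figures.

Around a high, pressure-gradient force acts outward with centrifugal, so Coriolis balances both:
fV = (1/ρ)|∂P/∂n| + V²/R  →  V² − fR·V + fR·V_g = 0
With fR = 1.33×10⁻⁴ × 737×10³ m = 98.0 m/s:
V = [fR − √((fR)² − 4 fR V_g)]/2 = [98.0 − √(98.0² − 4×98.0×20)]/2 = 28 m/s
Supergeostrophic (V > V_g = 20 m/s), as expected around a high.
Converting: 28 m/s × 1.944 = 54.4 knots

54.4 knots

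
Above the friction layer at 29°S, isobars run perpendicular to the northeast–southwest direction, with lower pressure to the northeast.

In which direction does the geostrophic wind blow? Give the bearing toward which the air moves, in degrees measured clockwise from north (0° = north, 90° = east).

315°

The pressure-gradient force points toward the northeast (bearing 045°).
Geostrophic balance: in the Southern Hemisphere the Coriolis force deflects motion to the left, so the geostrophic wind blows 90° to the left of the pressure-gradient force (low pressure on the right).
Rotating 045° by 90° counterclockwise gives 315° — the wind blows toward the northwest.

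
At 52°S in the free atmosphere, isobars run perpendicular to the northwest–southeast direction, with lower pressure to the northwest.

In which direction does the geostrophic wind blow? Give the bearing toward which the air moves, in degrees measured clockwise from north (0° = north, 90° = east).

225°

The pressure-gradient force points toward the northwest (bearing 315°).
Geostrophic balance: in the Southern Hemisphere the Coriolis force deflects motion to the left, so the geostrophic wind blows 90° to the left of the pressure-gradient force (low pressure on the right).
Rotating 315° by 90° counterclockwise gives 225° — the wind blows toward the southwest.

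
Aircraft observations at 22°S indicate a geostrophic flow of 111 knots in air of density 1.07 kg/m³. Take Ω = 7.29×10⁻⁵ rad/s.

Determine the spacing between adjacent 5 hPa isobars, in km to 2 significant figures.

Coriolis parameter at 22°S:
f = 2Ω sin φ = 2 × 7.29×10⁻⁵ × sin 22° = 5.46×10⁻⁵ s⁻¹
Wind speed in SI: 111 knots = 57.1 m/s
Geostrophic balance rearranged: |∂P/∂n| = f ρ V_g
|∂P/∂n| = 5.46×10⁻⁵ × 1.07 × 57.1 = 3.34×10⁻³ Pa/m
Isobar spacing: Δn = ΔP/|∂P/∂n| = 500 Pa / 3.34×10⁻³ Pa/m = 149828 m ≈ 150 km

150 km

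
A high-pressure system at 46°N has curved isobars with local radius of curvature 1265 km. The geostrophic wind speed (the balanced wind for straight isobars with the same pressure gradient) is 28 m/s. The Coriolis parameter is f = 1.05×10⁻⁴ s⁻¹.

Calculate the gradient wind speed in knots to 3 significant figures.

78.0 knots

Around a high, pressure-gradient force acts outward with centrifugal, so Coriolis balances both:
fV = (1/ρ)|∂P/∂n| + V²/R  →  V² − fR·V + fR·V_g = 0
With fR = 1.05×10⁻⁴ × 1265×10³ m = 133 m/s:
V = [fR − √((fR)² − 4 fR V_g)]/2 = [133 − √(133² − 4×133×28)]/2 = 40.1 m/s
Supergeostrophic (V > V_g = 28 m/s), as expected around a high.
Converting: 40.1 m/s × 1.944 = 78.0 knots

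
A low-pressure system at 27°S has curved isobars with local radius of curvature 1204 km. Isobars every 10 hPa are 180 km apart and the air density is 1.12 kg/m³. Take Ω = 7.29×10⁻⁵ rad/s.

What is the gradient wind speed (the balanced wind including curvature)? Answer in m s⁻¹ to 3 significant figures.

47.1 m s⁻¹

Coriolis parameter at 27°S:
f = 2Ω sin φ = 2 × 7.29×10⁻⁵ × sin 27° = 6.62×10⁻⁵ s⁻¹
Pressure gradient: |∂P/∂n| = 1000 Pa / 180000 m = 5.56×10⁻³ Pa/m
Geostrophic speed: V_g = |∂P/∂n|/(fρ) = 5.56×10⁻³/(6.62×10⁻⁵ × 1.12) = 74.9 m/s
Around a low, centrifugal force acts outward with Coriolis, so pressure-gradient force balances both:
(1/ρ)|∂P/∂n| = fV + V²/R  →  V² + fR·V − fR·V_g = 0
With fR = 6.62×10⁻⁵ × 1204×10³ m = 79.7 m/s:
V = [−fR + √((fR)² + 4 fR V_g)]/2 = [−79.7 + √(79.7² + 4×79.7×74.9)]/2 = 47.1 m/s
Subgeostrophic (V < V_g = 74.9 m/s), as expected around a low.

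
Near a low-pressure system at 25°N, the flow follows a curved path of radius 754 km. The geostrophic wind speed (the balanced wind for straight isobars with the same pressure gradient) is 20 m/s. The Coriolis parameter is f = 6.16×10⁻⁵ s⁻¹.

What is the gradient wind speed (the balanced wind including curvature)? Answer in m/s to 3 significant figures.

15.1 m/s

Around a low, centrifugal force acts outward with Coriolis, so pressure-gradient force balances both:
(1/ρ)|∂P/∂n| = fV + V²/R  →  V² + fR·V − fR·V_g = 0
With fR = 6.16×10⁻⁵ × 754×10³ m = 46.4 m/s:
V = [−fR + √((fR)² + 4 fR V_g)]/2 = [−46.4 + √(46.4² + 4×46.4×20)]/2 = 15.1 m/s
Subgeostrophic (V < V_g = 20 m/s), as expected around a low.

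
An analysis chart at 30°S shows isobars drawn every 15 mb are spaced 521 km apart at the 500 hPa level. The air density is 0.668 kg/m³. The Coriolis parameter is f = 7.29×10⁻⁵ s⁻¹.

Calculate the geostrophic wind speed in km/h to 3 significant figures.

213 km/h

Pressure gradient: |∂P/∂n| = 1500 Pa / 521000 m = 2.88×10⁻³ Pa/m
Geostrophic balance (pressure-gradient force = Coriolis force):
V_g = (1/(fρ)) |∂P/∂n| = 2.88×10⁻³ / (7.29×10⁻⁵ × 0.668) = 59.1 m/s
Converting: 59.1 m/s × 3.6 = 213 km/h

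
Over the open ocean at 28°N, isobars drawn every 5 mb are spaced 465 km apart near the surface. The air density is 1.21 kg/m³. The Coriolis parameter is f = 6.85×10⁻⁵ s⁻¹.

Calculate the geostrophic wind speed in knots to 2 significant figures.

25 knots

Pressure gradient: |∂P/∂n| = 500 Pa / 465000 m = 1.08×10⁻³ Pa/m
Geostrophic balance (pressure-gradient force = Coriolis force):
V_g = (1/(fρ)) |∂P/∂n| = 1.08×10⁻³ / (6.85×10⁻⁵ × 1.21) = 13.0 m/s
Converting: 13.0 m/s × 1.944 = 25 knots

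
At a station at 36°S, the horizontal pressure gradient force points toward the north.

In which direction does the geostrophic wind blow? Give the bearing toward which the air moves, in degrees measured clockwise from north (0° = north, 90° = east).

The pressure-gradient force points toward the north (bearing 000°).
Geostrophic balance: in the Southern Hemisphere the Coriolis force deflects motion to the left, so the geostrophic wind blows 90° to the left of the pressure-gradient force (low pressure on the right).
Rotating 000° by 90° counterclockwise gives 270° — the wind blows toward the west.

270°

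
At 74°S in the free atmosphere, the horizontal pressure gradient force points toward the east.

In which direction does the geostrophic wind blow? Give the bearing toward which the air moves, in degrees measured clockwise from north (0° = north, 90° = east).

The pressure-gradient force points toward the east (bearing 090°).
Geostrophic balance: in the Southern Hemisphere the Coriolis force deflects motion to the left, so the geostrophic wind blows 90° to the left of the pressure-gradient force (low pressure on the right).
Rotating 090° by 90° counterclockwise gives 000° — the wind blows toward the north.

000°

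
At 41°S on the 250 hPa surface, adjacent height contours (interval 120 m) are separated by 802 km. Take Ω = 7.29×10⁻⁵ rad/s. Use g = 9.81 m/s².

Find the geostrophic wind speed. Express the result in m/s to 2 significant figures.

15 m/s

Coriolis parameter at 41°S:
f = 2Ω sin φ = 2 × 7.29×10⁻⁵ × sin 41° = 9.57×10⁻⁵ s⁻¹
Height gradient: |∂Z/∂n| = 120 m / 802000 m = 1.50×10⁻⁴
On a pressure surface, geostrophic balance gives V_g = (g/f)|∂Z/∂n|:
V_g = 9.81 × 1.50×10⁻⁴ / 9.57×10⁻⁵ = 15.3 m/s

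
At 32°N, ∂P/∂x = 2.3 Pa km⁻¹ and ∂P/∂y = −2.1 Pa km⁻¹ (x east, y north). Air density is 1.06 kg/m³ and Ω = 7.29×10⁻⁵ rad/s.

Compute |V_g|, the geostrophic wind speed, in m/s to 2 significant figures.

Coriolis parameter at 32°N:
f = 2Ω sin φ = 2 × 7.29×10⁻⁵ × sin 32° = 7.73×10⁻⁵ s⁻¹
Component geostrophic relations (x east, y north):
u_g = −(1/(fρ)) ∂P/∂y,  v_g = (1/(fρ)) ∂P/∂x
u_g = −(−2.1×10⁻³)/(7.73×10⁻⁵ × 1.06) = 25.6 m/s;  v_g = (2.3×10⁻³)/(7.73×10⁻⁵ × 1.06) = 28.1 m/s
|V_g| = √(u_g² + v_g²) = 38.0 m/s

38 m/s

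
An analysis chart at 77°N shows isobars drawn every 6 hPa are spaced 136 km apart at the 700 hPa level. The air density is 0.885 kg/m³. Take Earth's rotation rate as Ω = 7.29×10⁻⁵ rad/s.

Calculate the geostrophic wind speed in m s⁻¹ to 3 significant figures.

Coriolis parameter at 77°N:
f = 2Ω sin φ = 2 × 7.29×10⁻⁵ × sin 77° = 1.42×10⁻⁴ s⁻¹
Pressure gradient: |∂P/∂n| = 600 Pa / 136000 m = 4.41×10⁻³ Pa/m
Geostrophic balance (pressure-gradient force = Coriolis force):
V_g = (1/(fρ)) |∂P/∂n| = 4.41×10⁻³ / (1.42×10⁻⁴ × 0.885) = 35.1 m/s

35.1 m s⁻¹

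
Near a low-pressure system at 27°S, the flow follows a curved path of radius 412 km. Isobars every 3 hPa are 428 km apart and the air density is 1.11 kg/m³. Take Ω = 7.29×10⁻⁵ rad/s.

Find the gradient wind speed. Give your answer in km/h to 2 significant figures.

Coriolis parameter at 27°S:
f = 2Ω sin φ = 2 × 7.29×10⁻⁵ × sin 27° = 6.62×10⁻⁵ s⁻¹
Pressure gradient: |∂P/∂n| = 300 Pa / 428000 m = 7.01×10⁻⁴ Pa/m
Geostrophic speed: V_g = |∂P/∂n|/(fρ) = 7.01×10⁻⁴/(6.62×10⁻⁵ × 1.11) = 9.54 m/s
Around a low, centrifugal force acts outward with Coriolis, so pressure-gradient force balances both:
(1/ρ)|∂P/∂n| = fV + V²/R  →  V² + fR·V − fR·V_g = 0
With fR = 6.62×10⁻⁵ × 412×10³ m = 27.3 m/s:
V = [−fR + √((fR)² + 4 fR V_g)]/2 = [−27.3 + √(27.3² + 4×27.3×9.54)]/2 = 7.49 m/s
Subgeostrophic (V < V_g = 9.54 m/s), as expected around a low.
Converting: 7.49 m/s × 3.6 = 27 km/h

27 km/h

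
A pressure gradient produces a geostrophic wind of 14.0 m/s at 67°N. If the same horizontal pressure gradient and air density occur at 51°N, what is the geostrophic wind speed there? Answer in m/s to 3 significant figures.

With the same pressure gradient and density, V_g ∝ 1/f ∝ 1/sin φ.
V₂ = V₁ · sin φ₁ / sin φ₂ = 14.0 × sin 67° / sin 51°
V₂ = 14.0 × 0.9205/0.7771 = 16.6 m/s

16.6 m/s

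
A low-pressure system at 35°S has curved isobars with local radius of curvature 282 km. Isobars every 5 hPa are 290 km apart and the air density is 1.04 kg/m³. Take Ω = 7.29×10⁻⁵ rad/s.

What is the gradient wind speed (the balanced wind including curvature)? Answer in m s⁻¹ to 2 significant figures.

Coriolis parameter at 35°S:
f = 2Ω sin φ = 2 × 7.29×10⁻⁵ × sin 35° = 8.36×10⁻⁵ s⁻¹
Pressure gradient: |∂P/∂n| = 500 Pa / 290000 m = 1.72×10⁻³ Pa/m
Geostrophic speed: V_g = |∂P/∂n|/(fρ) = 1.72×10⁻³/(8.36×10⁻⁵ × 1.04) = 19.8 m/s
Around a low, centrifugal force acts outward with Coriolis, so pressure-gradient force balances both:
(1/ρ)|∂P/∂n| = fV + V²/R  →  V² + fR·V − fR·V_g = 0
With fR = 8.36×10⁻⁵ × 282×10³ m = 23.6 m/s:
V = [−fR + √((fR)² + 4 fR V_g)]/2 = [−23.6 + √(23.6² + 4×23.6×19.8)]/2 = 12.8 m/s
Subgeostrophic (V < V_g = 19.8 m/s), as expected around a low.

13 m s⁻¹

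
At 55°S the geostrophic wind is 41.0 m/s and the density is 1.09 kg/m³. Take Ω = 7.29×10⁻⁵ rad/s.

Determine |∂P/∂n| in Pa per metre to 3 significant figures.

5.34×10⁻³ Pa/m

Coriolis parameter at 55°S:
f = 2Ω sin φ = 2 × 7.29×10⁻⁵ × sin 55° = 1.19×10⁻⁴ s⁻¹
Geostrophic balance rearranged: |∂P/∂n| = f ρ V_g
|∂P/∂n| = 1.19×10⁻⁴ × 1.09 × 41.0 = 5.34×10⁻³ Pa/m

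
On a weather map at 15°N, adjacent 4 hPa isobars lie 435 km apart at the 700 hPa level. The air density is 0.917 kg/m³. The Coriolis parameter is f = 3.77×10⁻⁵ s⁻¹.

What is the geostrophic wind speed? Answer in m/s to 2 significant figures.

Pressure gradient: |∂P/∂n| = 400 Pa / 435000 m = 9.20×10⁻⁴ Pa/m
Geostrophic balance (pressure-gradient force = Coriolis force):
V_g = (1/(fρ)) |∂P/∂n| = 9.20×10⁻⁴ / (3.77×10⁻⁵ × 0.917) = 26.6 m/s

27 m/s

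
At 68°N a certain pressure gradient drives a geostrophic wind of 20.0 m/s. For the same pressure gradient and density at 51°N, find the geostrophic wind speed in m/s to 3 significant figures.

With the same pressure gradient and density, V_g ∝ 1/f ∝ 1/sin φ.
V₂ = V₁ · sin φ₁ / sin φ₂ = 20.0 × sin 68° / sin 51°
V₂ = 20.0 × 0.9272/0.7771 = 23.9 m/s

23.9 m/s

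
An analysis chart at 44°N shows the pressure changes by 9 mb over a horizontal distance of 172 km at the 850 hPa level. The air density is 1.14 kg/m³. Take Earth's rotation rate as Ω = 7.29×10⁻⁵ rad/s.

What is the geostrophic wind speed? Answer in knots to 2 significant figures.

88 knots

Coriolis parameter at 44°N:
f = 2Ω sin φ = 2 × 7.29×10⁻⁵ × sin 44° = 1.01×10⁻⁴ s⁻¹
Pressure gradient: |∂P/∂n| = 900 Pa / 172000 m = 5.23×10⁻³ Pa/m
Geostrophic balance (pressure-gradient force = Coriolis force):
V_g = (1/(fρ)) |∂P/∂n| = 5.23×10⁻³ / (1.01×10⁻⁴ × 1.14) = 45.3 m/s
Converting: 45.3 m/s × 1.944 = 88 knots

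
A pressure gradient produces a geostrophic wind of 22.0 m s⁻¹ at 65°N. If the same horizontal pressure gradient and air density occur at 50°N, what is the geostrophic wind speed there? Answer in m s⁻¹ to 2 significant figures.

With the same pressure gradient and density, V_g ∝ 1/f ∝ 1/sin φ.
V₂ = V₁ · sin φ₁ / sin φ₂ = 22.0 × sin 65° / sin 50°
V₂ = 22.0 × 0.9063/0.7660 = 26 m s⁻¹

26 m s⁻¹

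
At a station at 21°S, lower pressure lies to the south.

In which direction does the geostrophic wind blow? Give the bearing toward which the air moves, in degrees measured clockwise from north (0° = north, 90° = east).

The pressure-gradient force points toward the south (bearing 180°).
Geostrophic balance: in the Southern Hemisphere the Coriolis force deflects motion to the left, so the geostrophic wind blows 90° to the left of the pressure-gradient force (low pressure on the right).
Rotating 180° by 90° counterclockwise gives 090° — the wind blows toward the east.

090°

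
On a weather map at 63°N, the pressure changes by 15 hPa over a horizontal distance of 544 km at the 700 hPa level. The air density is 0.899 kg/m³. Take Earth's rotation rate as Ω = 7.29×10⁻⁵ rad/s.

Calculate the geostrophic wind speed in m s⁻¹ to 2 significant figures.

Coriolis parameter at 63°N:
f = 2Ω sin φ = 2 × 7.29×10⁻⁵ × sin 63° = 1.30×10⁻⁴ s⁻¹
Pressure gradient: |∂P/∂n| = 1500 Pa / 544000 m = 2.76×10⁻³ Pa/m
Geostrophic balance (pressure-gradient force = Coriolis force):
V_g = (1/(fρ)) |∂P/∂n| = 2.76×10⁻³ / (1.30×10⁻⁴ × 0.899) = 23.6 m/s

24 m s⁻¹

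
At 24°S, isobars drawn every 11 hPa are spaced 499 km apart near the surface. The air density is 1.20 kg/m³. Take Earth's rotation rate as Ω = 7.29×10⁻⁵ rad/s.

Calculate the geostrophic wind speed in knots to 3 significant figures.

60.2 knots

Coriolis parameter at 24°S:
f = 2Ω sin φ = 2 × 7.29×10⁻⁵ × sin 24° = 5.93×10⁻⁵ s⁻¹
Pressure gradient: |∂P/∂n| = 1100 Pa / 499000 m = 2.20×10⁻³ Pa/m
Geostrophic balance (pressure-gradient force = Coriolis force):
V_g = (1/(fρ)) |∂P/∂n| = 2.20×10⁻³ / (5.93×10⁻⁵ × 1.20) = 31.0 m/s
Converting: 31.0 m/s × 1.944 = 60.2 knots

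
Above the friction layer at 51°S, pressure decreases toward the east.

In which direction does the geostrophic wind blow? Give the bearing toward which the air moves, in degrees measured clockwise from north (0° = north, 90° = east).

000°

The pressure-gradient force points toward the east (bearing 090°).
Geostrophic balance: in the Southern Hemisphere the Coriolis force deflects motion to the left, so the geostrophic wind blows 90° to the left of the pressure-gradient force (low pressure on the right).
Rotating 090° by 90° counterclockwise gives 000° — the wind blows toward the north.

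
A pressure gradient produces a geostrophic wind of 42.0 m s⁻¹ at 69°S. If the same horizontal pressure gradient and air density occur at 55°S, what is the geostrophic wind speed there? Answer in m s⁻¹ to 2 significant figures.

With the same pressure gradient and density, V_g ∝ 1/f ∝ 1/sin φ.
V₂ = V₁ · sin φ₁ / sin φ₂ = 42.0 × sin 69° / sin 55°
V₂ = 42.0 × 0.9336/0.8192 = 48 m s⁻¹

48 m s⁻¹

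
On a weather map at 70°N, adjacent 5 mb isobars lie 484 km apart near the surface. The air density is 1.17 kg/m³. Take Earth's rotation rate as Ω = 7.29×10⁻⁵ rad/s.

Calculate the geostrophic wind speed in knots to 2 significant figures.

Coriolis parameter at 70°N:
f = 2Ω sin φ = 2 × 7.29×10⁻⁵ × sin 70° = 1.37×10⁻⁴ s⁻¹
Pressure gradient: |∂P/∂n| = 500 Pa / 484000 m = 1.03×10⁻³ Pa/m
Geostrophic balance (pressure-gradient force = Coriolis force):
V_g = (1/(fρ)) |∂P/∂n| = 1.03×10⁻³ / (1.37×10⁻⁴ × 1.17) = 6.44 m/s
Converting: 6.44 m/s × 1.944 = 13 knots

13 knots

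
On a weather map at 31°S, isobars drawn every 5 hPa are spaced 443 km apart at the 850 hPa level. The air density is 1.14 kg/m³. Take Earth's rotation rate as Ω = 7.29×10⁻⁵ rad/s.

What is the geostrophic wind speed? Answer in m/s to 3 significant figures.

Coriolis parameter at 31°S:
f = 2Ω sin φ = 2 × 7.29×10⁻⁵ × sin 31° = 7.51×10⁻⁵ s⁻¹
Pressure gradient: |∂P/∂n| = 500 Pa / 443000 m = 1.13×10⁻³ Pa/m
Geostrophic balance (pressure-gradient force = Coriolis force):
V_g = (1/(fρ)) |∂P/∂n| = 1.13×10⁻³ / (7.51×10⁻⁵ × 1.14) = 13.2 m/s

13.2 m/s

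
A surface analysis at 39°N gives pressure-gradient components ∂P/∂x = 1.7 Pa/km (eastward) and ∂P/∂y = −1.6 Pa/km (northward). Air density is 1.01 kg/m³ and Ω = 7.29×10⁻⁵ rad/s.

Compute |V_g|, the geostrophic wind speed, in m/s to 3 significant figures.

Coriolis parameter at 39°N:
f = 2Ω sin φ = 2 × 7.29×10⁻⁵ × sin 39° = 9.18×10⁻⁵ s⁻¹
Component geostrophic relations (x east, y north):
u_g = −(1/(fρ)) ∂P/∂y,  v_g = (1/(fρ)) ∂P/∂x
u_g = −(−1.6×10⁻³)/(9.18×10⁻⁵ × 1.01) = 17.3 m/s;  v_g = (1.7×10⁻³)/(9.18×10⁻⁵ × 1.01) = 18.3 m/s
|V_g| = √(u_g² + v_g²) = 25.2 m/s

25.2 m/s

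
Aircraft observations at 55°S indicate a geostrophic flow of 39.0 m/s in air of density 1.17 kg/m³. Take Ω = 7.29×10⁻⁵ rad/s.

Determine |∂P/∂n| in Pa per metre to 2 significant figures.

Coriolis parameter at 55°S:
f = 2Ω sin φ = 2 × 7.29×10⁻⁵ × sin 55° = 1.19×10⁻⁴ s⁻¹
Geostrophic balance rearranged: |∂P/∂n| = f ρ V_g
|∂P/∂n| = 1.19×10⁻⁴ × 1.17 × 39.0 = 5.45×10⁻³ Pa/m

5.4×10⁻³ Pa/m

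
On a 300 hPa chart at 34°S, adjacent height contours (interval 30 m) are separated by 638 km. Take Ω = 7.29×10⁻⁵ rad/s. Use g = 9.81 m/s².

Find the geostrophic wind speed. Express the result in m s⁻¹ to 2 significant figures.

5.7 m s⁻¹

Coriolis parameter at 34°S:
f = 2Ω sin φ = 2 × 7.29×10⁻⁵ × sin 34° = 8.15×10⁻⁵ s⁻¹
Height gradient: |∂Z/∂n| = 30 m / 638000 m = 4.70×10⁻⁵
On a pressure surface, geostrophic balance gives V_g = (g/f)|∂Z/∂n|:
V_g = 9.81 × 4.70×10⁻⁵ / 8.15×10⁻⁵ = 5.66 m/s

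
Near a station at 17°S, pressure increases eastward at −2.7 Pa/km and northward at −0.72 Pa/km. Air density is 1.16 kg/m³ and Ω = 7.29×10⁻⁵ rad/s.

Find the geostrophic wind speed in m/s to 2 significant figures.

57 m/s

Coriolis parameter at 17°S:
f = 2Ω sin φ = 2 × 7.29×10⁻⁵ × sin 17° = 4.26×10⁻⁵ s⁻¹
In the Southern Hemisphere f is negative: f = −4.26×10⁻⁵ s⁻¹.
Component geostrophic relations (x east, y north):
u_g = −(1/(fρ)) ∂P/∂y,  v_g = (1/(fρ)) ∂P/∂x
u_g = −(−0.72×10⁻³)/(−4.26×10⁻⁵ × 1.16) = −14.6 m/s;  v_g = (−2.7×10⁻³)/(−4.26×10⁻⁵ × 1.16) = 54.6 m/s
|V_g| = √(u_g² + v_g²) = 56.5 m/s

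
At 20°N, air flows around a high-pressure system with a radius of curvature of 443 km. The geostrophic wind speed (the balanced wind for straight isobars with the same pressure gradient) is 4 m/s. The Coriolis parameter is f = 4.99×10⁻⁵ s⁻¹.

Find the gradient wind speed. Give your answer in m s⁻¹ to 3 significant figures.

Around a high, pressure-gradient force acts outward with centrifugal, so Coriolis balances both:
fV = (1/ρ)|∂P/∂n| + V²/R  →  V² − fR·V + fR·V_g = 0
With fR = 4.99×10⁻⁵ × 443×10³ m = 22.1 m/s:
V = [fR − √((fR)² − 4 fR V_g)]/2 = [22.1 − √(22.1² − 4×22.1×4)]/2 = 5.24 m/s
Supergeostrophic (V > V_g = 4 m/s), as expected around a high.

5.24 m s⁻¹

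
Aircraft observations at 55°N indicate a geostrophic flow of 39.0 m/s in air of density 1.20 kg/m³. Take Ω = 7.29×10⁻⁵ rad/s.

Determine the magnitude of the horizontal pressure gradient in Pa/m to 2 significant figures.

Coriolis parameter at 55°N:
f = 2Ω sin φ = 2 × 7.29×10⁻⁵ × sin 55° = 1.19×10⁻⁴ s⁻¹
Geostrophic balance rearranged: |∂P/∂n| = f ρ V_g
|∂P/∂n| = 1.19×10⁻⁴ × 1.20 × 39.0 = 5.59×10⁻³ Pa/m

5.6×10⁻³ Pa/m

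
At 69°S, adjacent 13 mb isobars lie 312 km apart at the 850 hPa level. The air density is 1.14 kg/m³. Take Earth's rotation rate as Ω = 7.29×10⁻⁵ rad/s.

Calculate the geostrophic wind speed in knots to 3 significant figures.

52.2 knots

Coriolis parameter at 69°S:
f = 2Ω sin φ = 2 × 7.29×10⁻⁵ × sin 69° = 1.36×10⁻⁴ s⁻¹
Pressure gradient: |∂P/∂n| = 1300 Pa / 312000 m = 4.17×10⁻³ Pa/m
Geostrophic balance (pressure-gradient force = Coriolis force):
V_g = (1/(fρ)) |∂P/∂n| = 4.17×10⁻³ / (1.36×10⁻⁴ × 1.14) = 26.9 m/s
Converting: 26.9 m/s × 1.944 = 52.2 knots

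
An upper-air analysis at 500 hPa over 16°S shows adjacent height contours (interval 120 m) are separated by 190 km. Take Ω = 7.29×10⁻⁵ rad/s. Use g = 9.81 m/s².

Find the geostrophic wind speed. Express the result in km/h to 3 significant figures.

Coriolis parameter at 16°S:
f = 2Ω sin φ = 2 × 7.29×10⁻⁵ × sin 16° = 4.02×10⁻⁵ s⁻¹
Height gradient: |∂Z/∂n| = 120 m / 190000 m = 6.32×10⁻⁴
On a pressure surface, geostrophic balance gives V_g = (g/f)|∂Z/∂n|:
V_g = 9.81 × 6.32×10⁻⁴ / 4.02×10⁻⁵ = 154 m/s
Converting: 154 m/s × 3.6 = 555 km/h

555 km/h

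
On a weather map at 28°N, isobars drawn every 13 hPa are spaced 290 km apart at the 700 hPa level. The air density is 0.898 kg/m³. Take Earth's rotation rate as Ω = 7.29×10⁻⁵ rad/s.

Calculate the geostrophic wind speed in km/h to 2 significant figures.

Coriolis parameter at 28°N:
f = 2Ω sin φ = 2 × 7.29×10⁻⁵ × sin 28° = 6.84×10⁻⁵ s⁻¹
Pressure gradient: |∂P/∂n| = 1300 Pa / 290000 m = 4.48×10⁻³ Pa/m
Geostrophic balance (pressure-gradient force = Coriolis force):
V_g = (1/(fρ)) |∂P/∂n| = 4.48×10⁻³ / (6.84×10⁻⁵ × 0.898) = 72.9 m/s
Converting: 72.9 m/s × 3.6 = 260 km/h

260 km/h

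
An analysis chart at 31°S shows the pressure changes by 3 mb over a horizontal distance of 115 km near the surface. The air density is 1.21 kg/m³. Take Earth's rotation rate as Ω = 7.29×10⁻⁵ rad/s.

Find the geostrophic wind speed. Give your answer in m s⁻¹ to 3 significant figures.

28.7 m s⁻¹

Coriolis parameter at 31°S:
f = 2Ω sin φ = 2 × 7.29×10⁻⁵ × sin 31° = 7.51×10⁻⁵ s⁻¹
Pressure gradient: |∂P/∂n| = 300 Pa / 115000 m = 2.61×10⁻³ Pa/m
Geostrophic balance (pressure-gradient force = Coriolis force):
V_g = (1/(fρ)) |∂P/∂n| = 2.61×10⁻³ / (7.51×10⁻⁵ × 1.21) = 28.7 m/s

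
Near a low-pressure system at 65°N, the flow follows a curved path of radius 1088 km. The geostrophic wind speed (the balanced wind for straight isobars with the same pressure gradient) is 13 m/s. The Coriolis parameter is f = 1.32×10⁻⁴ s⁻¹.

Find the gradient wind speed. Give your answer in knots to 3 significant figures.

Around a low, centrifugal force acts outward with Coriolis, so pressure-gradient force balances both:
(1/ρ)|∂P/∂n| = fV + V²/R  →  V² + fR·V − fR·V_g = 0
With fR = 1.32×10⁻⁴ × 1088×10³ m = 144 m/s:
V = [−fR + √((fR)² + 4 fR V_g)]/2 = [−144 + √(144² + 4×144×13)]/2 = 12 m/s
Subgeostrophic (V < V_g = 13 m/s), as expected around a low.
Converting: 12 m/s × 1.944 = 23.3 knots

23.3 knots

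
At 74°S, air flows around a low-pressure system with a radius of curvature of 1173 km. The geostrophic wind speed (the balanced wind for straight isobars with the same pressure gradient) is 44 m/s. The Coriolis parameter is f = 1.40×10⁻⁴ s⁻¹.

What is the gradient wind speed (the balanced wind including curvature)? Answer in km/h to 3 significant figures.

130 km/h

Around a low, centrifugal force acts outward with Coriolis, so pressure-gradient force balances both:
(1/ρ)|∂P/∂n| = fV + V²/R  →  V² + fR·V − fR·V_g = 0
With fR = 1.40×10⁻⁴ × 1173×10³ m = 164 m/s:
V = [−fR + √((fR)² + 4 fR V_g)]/2 = [−164 + √(164² + 4×164×44)]/2 = 36.1 m/s
Subgeostrophic (V < V_g = 44 m/s), as expected around a low.
Converting: 36.1 m/s × 3.6 = 130 km/h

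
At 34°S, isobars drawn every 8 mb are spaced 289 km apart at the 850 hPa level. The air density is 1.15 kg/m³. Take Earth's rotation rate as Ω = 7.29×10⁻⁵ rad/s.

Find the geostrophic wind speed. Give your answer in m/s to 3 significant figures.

Coriolis parameter at 34°S:
f = 2Ω sin φ = 2 × 7.29×10⁻⁵ × sin 34° = 8.15×10⁻⁵ s⁻¹
Pressure gradient: |∂P/∂n| = 800 Pa / 289000 m = 2.77×10⁻³ Pa/m
Geostrophic balance (pressure-gradient force = Coriolis force):
V_g = (1/(fρ)) |∂P/∂n| = 2.77×10⁻³ / (8.15×10⁻⁵ × 1.15) = 29.5 m/s

29.5 m/s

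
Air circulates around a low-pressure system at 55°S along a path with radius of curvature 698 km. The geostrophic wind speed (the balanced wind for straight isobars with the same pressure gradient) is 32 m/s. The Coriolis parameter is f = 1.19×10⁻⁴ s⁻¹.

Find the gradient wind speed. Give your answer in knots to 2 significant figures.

48 knots

Around a low, centrifugal force acts outward with Coriolis, so pressure-gradient force balances both:
(1/ρ)|∂P/∂n| = fV + V²/R  →  V² + fR·V − fR·V_g = 0
With fR = 1.19×10⁻⁴ × 698×10³ m = 83.1 m/s:
V = [−fR + √((fR)² + 4 fR V_g)]/2 = [−83.1 + √(83.1² + 4×83.1×32)]/2 = 24.7 m/s
Subgeostrophic (V < V_g = 32 m/s), as expected around a low.
Converting: 24.7 m/s × 1.944 = 48 knots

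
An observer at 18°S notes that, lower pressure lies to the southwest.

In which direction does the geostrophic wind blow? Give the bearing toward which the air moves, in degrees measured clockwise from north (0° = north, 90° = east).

135°

The pressure-gradient force points toward the southwest (bearing 225°).
Geostrophic balance: in the Southern Hemisphere the Coriolis force deflects motion to the left, so the geostrophic wind blows 90° to the left of the pressure-gradient force (low pressure on the right).
Rotating 225° by 90° counterclockwise gives 135° — the wind blows toward the southeast.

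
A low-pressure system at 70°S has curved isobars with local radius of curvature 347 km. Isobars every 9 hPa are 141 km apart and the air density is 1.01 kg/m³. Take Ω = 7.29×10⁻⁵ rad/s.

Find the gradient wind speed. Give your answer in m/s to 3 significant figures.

Coriolis parameter at 70°S:
f = 2Ω sin φ = 2 × 7.29×10⁻⁵ × sin 70° = 1.37×10⁻⁴ s⁻¹
Pressure gradient: |∂P/∂n| = 900 Pa / 141000 m = 6.38×10⁻³ Pa/m
Geostrophic speed: V_g = |∂P/∂n|/(fρ) = 6.38×10⁻³/(1.37×10⁻⁴ × 1.01) = 46.1 m/s
Around a low, centrifugal force acts outward with Coriolis, so pressure-gradient force balances both:
(1/ρ)|∂P/∂n| = fV + V²/R  →  V² + fR·V − fR·V_g = 0
With fR = 1.37×10⁻⁴ × 347×10³ m = 47.5 m/s:
V = [−fR + √((fR)² + 4 fR V_g)]/2 = [−47.5 + √(47.5² + 4×47.5×46.1)]/2 = 28.7 m/s
Subgeostrophic (V < V_g = 46.1 m/s), as expected around a low.

28.7 m/s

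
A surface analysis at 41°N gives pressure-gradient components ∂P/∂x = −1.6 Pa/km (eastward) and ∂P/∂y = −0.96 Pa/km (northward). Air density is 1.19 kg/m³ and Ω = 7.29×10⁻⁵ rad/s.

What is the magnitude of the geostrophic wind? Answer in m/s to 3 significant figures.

Coriolis parameter at 41°N:
f = 2Ω sin φ = 2 × 7.29×10⁻⁵ × sin 41° = 9.57×10⁻⁵ s⁻¹
Component geostrophic relations (x east, y north):
u_g = −(1/(fρ)) ∂P/∂y,  v_g = (1/(fρ)) ∂P/∂x
u_g = −(−0.96×10⁻³)/(9.57×10⁻⁵ × 1.19) = 8.43 m/s;  v_g = (−1.6×10⁻³)/(9.57×10⁻⁵ × 1.19) = −14.1 m/s
|V_g| = √(u_g² + v_g²) = 16.4 m/s

16.4 m/s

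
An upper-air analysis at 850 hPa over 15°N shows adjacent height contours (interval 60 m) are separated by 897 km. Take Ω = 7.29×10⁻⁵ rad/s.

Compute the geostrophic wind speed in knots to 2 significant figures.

Coriolis parameter at 15°N:
f = 2Ω sin φ = 2 × 7.29×10⁻⁵ × sin 15° = 3.77×10⁻⁵ s⁻¹
Height gradient: |∂Z/∂n| = 60 m / 897000 m = 6.69×10⁻⁵
On a pressure surface, geostrophic balance gives V_g = (g/f)|∂Z/∂n|:
V_g = 9.81 × 6.69×10⁻⁵ / 3.77×10⁻⁵ = 17.4 m/s
Converting: 17.4 m/s × 1.944 = 34 knots

34 knots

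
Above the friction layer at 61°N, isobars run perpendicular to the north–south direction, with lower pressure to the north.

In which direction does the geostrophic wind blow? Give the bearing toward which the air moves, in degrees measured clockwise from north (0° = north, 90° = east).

The pressure-gradient force points toward the north (bearing 000°).
Geostrophic balance: in the Northern Hemisphere the Coriolis force deflects motion to the right, so the geostrophic wind blows 90° to the right of the pressure-gradient force (low pressure on the left).
Rotating 000° by 90° clockwise gives 090° — the wind blows toward the east.

090°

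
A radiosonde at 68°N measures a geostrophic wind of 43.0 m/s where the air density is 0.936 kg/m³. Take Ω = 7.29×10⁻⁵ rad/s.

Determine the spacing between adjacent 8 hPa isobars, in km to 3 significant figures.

147 km

Coriolis parameter at 68°N:
f = 2Ω sin φ = 2 × 7.29×10⁻⁵ × sin 68° = 1.35×10⁻⁴ s⁻¹
Geostrophic balance rearranged: |∂P/∂n| = f ρ V_g
|∂P/∂n| = 1.35×10⁻⁴ × 0.936 × 43.0 = 5.44×10⁻³ Pa/m
Isobar spacing: Δn = ΔP/|∂P/∂n| = 800 Pa / 5.44×10⁻³ Pa/m = 147036 m ≈ 147 km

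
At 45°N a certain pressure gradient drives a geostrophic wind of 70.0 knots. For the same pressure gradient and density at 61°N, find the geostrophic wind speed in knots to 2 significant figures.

57 knots

With the same pressure gradient and density, V_g ∝ 1/f ∝ 1/sin φ.
V₂ = V₁ · sin φ₁ / sin φ₂ = 70.0 × sin 45° / sin 61°
V₂ = 70.0 × 0.7071/0.8746 = 57 knots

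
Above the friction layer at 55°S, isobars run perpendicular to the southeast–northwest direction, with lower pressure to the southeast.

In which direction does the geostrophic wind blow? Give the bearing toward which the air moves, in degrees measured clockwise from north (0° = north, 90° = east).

045°

The pressure-gradient force points toward the southeast (bearing 135°).
Geostrophic balance: in the Southern Hemisphere the Coriolis force deflects motion to the left, so the geostrophic wind blows 90° to the left of the pressure-gradient force (low pressure on the right).
Rotating 135° by 90° counterclockwise gives 045° — the wind blows toward the northeast.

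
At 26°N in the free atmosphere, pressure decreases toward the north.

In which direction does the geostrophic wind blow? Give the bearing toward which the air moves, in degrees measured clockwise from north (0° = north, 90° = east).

090°

The pressure-gradient force points toward the north (bearing 000°).
Geostrophic balance: in the Northern Hemisphere the Coriolis force deflects motion to the right, so the geostrophic wind blows 90° to the right of the pressure-gradient force (low pressure on the left).
Rotating 000° by 90° clockwise gives 090° — the wind blows toward the east.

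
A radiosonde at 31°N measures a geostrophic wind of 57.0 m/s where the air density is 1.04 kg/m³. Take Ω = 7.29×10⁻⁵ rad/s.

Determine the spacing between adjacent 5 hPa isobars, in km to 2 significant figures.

110 km

Coriolis parameter at 31°N:
f = 2Ω sin φ = 2 × 7.29×10⁻⁵ × sin 31° = 7.51×10⁻⁵ s⁻¹
Geostrophic balance rearranged: |∂P/∂n| = f ρ V_g
|∂P/∂n| = 7.51×10⁻⁵ × 1.04 × 57.0 = 4.45×10⁻³ Pa/m
Isobar spacing: Δn = ΔP/|∂P/∂n| = 500 Pa / 4.45×10⁻³ Pa/m = 112322 m ≈ 110 km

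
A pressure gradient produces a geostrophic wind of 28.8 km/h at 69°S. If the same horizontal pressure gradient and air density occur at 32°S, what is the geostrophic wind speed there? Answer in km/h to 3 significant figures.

50.7 km/h

With the same pressure gradient and density, V_g ∝ 1/f ∝ 1/sin φ.
V₂ = V₁ · sin φ₁ / sin φ₂ = 28.8 × sin 69° / sin 32°
V₂ = 28.8 × 0.9336/0.5299 = 50.7 km/h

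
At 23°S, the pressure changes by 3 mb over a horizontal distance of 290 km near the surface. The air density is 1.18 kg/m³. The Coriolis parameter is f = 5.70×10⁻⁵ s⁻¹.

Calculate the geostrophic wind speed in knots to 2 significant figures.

30 knots

Pressure gradient: |∂P/∂n| = 300 Pa / 290000 m = 1.03×10⁻³ Pa/m
Geostrophic balance (pressure-gradient force = Coriolis force):
V_g = (1/(fρ)) |∂P/∂n| = 1.03×10⁻³ / (5.70×10⁻⁵ × 1.18) = 15.4 m/s
Converting: 15.4 m/s × 1.944 = 30 knots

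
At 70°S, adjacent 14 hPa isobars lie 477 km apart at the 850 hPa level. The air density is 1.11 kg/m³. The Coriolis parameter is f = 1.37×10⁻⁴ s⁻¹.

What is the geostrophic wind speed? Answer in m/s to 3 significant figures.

Pressure gradient: |∂P/∂n| = 1400 Pa / 477000 m = 2.94×10⁻³ Pa/m
Geostrophic balance (pressure-gradient force = Coriolis force):
V_g = (1/(fρ)) |∂P/∂n| = 2.94×10⁻³ / (1.37×10⁻⁴ × 1.11) = 19.3 m/s

19.3 m/s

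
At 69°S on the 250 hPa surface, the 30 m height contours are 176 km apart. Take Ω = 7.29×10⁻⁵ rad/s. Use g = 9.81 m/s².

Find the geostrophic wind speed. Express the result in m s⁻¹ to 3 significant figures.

Coriolis parameter at 69°S:
f = 2Ω sin φ = 2 × 7.29×10⁻⁵ × sin 69° = 1.36×10⁻⁴ s⁻¹
Height gradient: |∂Z/∂n| = 30 m / 176000 m = 1.70×10⁻⁴
On a pressure surface, geostrophic balance gives V_g = (g/f)|∂Z/∂n|:
V_g = 9.81 × 1.70×10⁻⁴ / 1.36×10⁻⁴ = 12.3 m/s

12.3 m s⁻¹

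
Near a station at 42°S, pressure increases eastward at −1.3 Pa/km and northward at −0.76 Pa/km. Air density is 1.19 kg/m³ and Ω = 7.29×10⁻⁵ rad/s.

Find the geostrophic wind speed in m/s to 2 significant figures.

Coriolis parameter at 42°S:
f = 2Ω sin φ = 2 × 7.29×10⁻⁵ × sin 42° = 9.76×10⁻⁵ s⁻¹
In the Southern Hemisphere f is negative: f = −9.76×10⁻⁵ s⁻¹.
Component geostrophic relations (x east, y north):
u_g = −(1/(fρ)) ∂P/∂y,  v_g = (1/(fρ)) ∂P/∂x
u_g = −(−0.76×10⁻³)/(−9.76×10⁻⁵ × 1.19) = −6.55 m/s;  v_g = (−1.3×10⁻³)/(−9.76×10⁻⁵ × 1.19) = 11.2 m/s
|V_g| = √(u_g² + v_g²) = 13.0 m/s

13 m/s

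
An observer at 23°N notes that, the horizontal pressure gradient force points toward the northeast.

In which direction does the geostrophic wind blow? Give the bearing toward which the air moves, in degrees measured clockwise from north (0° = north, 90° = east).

135°

The pressure-gradient force points toward the northeast (bearing 045°).
Geostrophic balance: in the Northern Hemisphere the Coriolis force deflects motion to the right, so the geostrophic wind blows 90° to the right of the pressure-gradient force (low pressure on the left).
Rotating 045° by 90° clockwise gives 135° — the wind blows toward the southeast.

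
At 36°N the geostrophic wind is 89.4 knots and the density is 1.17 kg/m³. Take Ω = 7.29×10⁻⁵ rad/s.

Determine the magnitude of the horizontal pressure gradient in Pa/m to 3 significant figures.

Coriolis parameter at 36°N:
f = 2Ω sin φ = 2 × 7.29×10⁻⁵ × sin 36° = 8.57×10⁻⁵ s⁻¹
Wind speed in SI: 89.4 knots = 46.0 m/s
Geostrophic balance rearranged: |∂P/∂n| = f ρ V_g
|∂P/∂n| = 8.57×10⁻⁵ × 1.17 × 46.0 = 4.61×10⁻³ Pa/m

4.61×10⁻³ Pa/m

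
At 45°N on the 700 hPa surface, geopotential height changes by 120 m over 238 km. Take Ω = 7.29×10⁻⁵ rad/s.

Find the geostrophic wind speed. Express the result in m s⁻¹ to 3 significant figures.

48.0 m s⁻¹

Coriolis parameter at 45°N:
f = 2Ω sin φ = 2 × 7.29×10⁻⁵ × sin 45° = 1.03×10⁻⁴ s⁻¹
Height gradient: |∂Z/∂n| = 120 m / 238000 m = 5.04×10⁻⁴
On a pressure surface, geostrophic balance gives V_g = (g/f)|∂Z/∂n|:
V_g = 9.81 × 5.04×10⁻⁴ / 1.03×10⁻⁴ = 48.0 m/s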